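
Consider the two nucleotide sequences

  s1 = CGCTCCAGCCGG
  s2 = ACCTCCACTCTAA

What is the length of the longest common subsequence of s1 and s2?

8

Pick C (s1 #1, s2 #2), then C (s1 #3, s2 #3), then T (s1 #4, s2 #4), then C (s1 #5, s2 #5), then C (s1 #6, s2 #6), then A (s1 #7, s2 #7), then C (s1 #9, s2 #8), then C (s1 #10, s2 #10); all 8 bases appear in both, in order, and the DP table's final entry dp[12][13] is also 8, so no common subsequence is longer.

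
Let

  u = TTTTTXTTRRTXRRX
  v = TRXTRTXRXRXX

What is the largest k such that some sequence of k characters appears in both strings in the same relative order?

Pick T at u[1]=v[1]; then X at u[6]=v[3]; then T at u[8]=v[4]; then R at u[10]=v[5]; then T at u[11]=v[6]; then X at u[12]=v[7]; then R at u[13]=v[8]; then R at u[14]=v[10]; then X at u[15]=v[12]; all 9 characters appear in both, in order. dp[15][12] = 9 confirms this is the maximum.

9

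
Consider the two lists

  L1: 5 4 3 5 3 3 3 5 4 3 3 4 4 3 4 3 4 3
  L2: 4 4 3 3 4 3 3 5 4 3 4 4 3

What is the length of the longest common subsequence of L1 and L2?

11

Match 4 at L1[2]=L2[2]; then 3 at L1[3]=L2[3]; then 3 at L1[5]=L2[4]; then 3 at L1[6]=L2[6]; then 3 at L1[7]=L2[7]; then 5 at L1[8]=L2[8]; then 4 at L1[13]=L2[9]; then 3 at L1[14]=L2[10]; then 4 at L1[15]=L2[11]; then 4 at L1[17]=L2[12]; then 3 at L1[18]=L2[13] — 11 values in the same relative order in both. dp[18][13] = 11 confirms this is the maximum.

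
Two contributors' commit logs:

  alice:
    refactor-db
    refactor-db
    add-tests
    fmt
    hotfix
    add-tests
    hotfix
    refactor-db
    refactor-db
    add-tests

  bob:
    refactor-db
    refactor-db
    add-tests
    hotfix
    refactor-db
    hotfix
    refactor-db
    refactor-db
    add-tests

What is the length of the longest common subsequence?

8

Taking refactor-db (alice #1, bob #1); then refactor-db (alice #2, bob #2); then add-tests (alice #3, bob #3); then hotfix (alice #5, bob #4); then hotfix (alice #7, bob #6); then refactor-db (alice #8, bob #7); then refactor-db (alice #9, bob #8); then add-tests (alice #10, bob #9) gives a common subsequence of length 8. The LCS DP gives dp[10][9] = 8, so this is optimal.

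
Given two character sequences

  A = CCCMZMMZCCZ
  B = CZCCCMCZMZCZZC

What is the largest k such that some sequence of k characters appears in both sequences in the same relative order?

Taking C (A #1, B #3); then C (A #2, B #4); then C (A #3, B #5); then M (A #4, B #6); then Z (A #5, B #8); then M (A #7, B #9); then Z (A #8, B #10); then C (A #9, B #11); then C (A #10, B #14) gives a common subsequence of length 9. dp[11][14] = 9 confirms this is the maximum.

9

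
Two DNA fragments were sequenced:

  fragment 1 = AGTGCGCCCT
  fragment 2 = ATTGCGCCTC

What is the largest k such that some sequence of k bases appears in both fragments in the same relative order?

8

Taking A (fragment 1 #1, fragment 2 #1), T (fragment 1 #3, fragment 2 #3), G (fragment 1 #4, fragment 2 #4), C (fragment 1 #5, fragment 2 #5), G (fragment 1 #6, fragment 2 #6), C (fragment 1 #7, fragment 2 #7), C (fragment 1 #8, fragment 2 #8), C (fragment 1 #9, fragment 2 #10) gives a common subsequence of length 8, and the DP table's final entry dp[10][10] is also 8, so no common subsequence is longer.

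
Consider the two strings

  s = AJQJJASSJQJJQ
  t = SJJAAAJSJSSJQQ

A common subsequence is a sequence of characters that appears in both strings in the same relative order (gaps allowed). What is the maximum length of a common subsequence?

Match A [1,6] → J [2,7] → J [5,9] → S [7,10] → S [8,11] → J [9,12] → Q [10,13] → Q [13,14] — 8 characters in the same relative order in both, and the DP table's final entry dp[13][14] is also 8, so no common subsequence is longer.

8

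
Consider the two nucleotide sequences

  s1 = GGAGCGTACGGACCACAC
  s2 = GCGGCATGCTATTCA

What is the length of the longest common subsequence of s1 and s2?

10

One common subsequence of length 10: G (s1 #1, s2 #1); then G (s1 #2, s2 #3); then G (s1 #4, s2 #4); then C (s1 #5, s2 #5); then T (s1 #7, s2 #7); then G (s1 #11, s2 #8); then C (s1 #13, s2 #9); then A (s1 #15, s2 #11); then C (s1 #16, s2 #14); then A (s1 #17, s2 #15), and the DP table's final entry dp[18][15] is also 10, so no common subsequence is longer.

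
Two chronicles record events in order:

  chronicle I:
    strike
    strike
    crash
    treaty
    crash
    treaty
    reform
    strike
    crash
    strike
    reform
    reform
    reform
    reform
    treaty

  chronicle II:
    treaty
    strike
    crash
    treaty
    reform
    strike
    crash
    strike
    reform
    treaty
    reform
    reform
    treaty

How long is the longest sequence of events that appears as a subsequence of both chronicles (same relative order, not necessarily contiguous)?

Pick strike at chronicle I[2]=chronicle II[2], then crash at chronicle I[5]=chronicle II[3], then treaty at chronicle I[6]=chronicle II[4], then reform at chronicle I[7]=chronicle II[5], then strike at chronicle I[8]=chronicle II[6], then crash at chronicle I[9]=chronicle II[7], then strike at chronicle I[10]=chronicle II[8], then reform at chronicle I[11]=chronicle II[9], then reform at chronicle I[13]=chronicle II[11], then reform at chronicle I[14]=chronicle II[12], then treaty at chronicle I[15]=chronicle II[13]; all 11 events appear in both, in order. dp[15][13] = 11 confirms this is the maximum.

11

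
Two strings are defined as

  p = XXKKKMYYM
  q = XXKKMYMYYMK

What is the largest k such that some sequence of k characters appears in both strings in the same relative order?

Pick X at p[1]=q[1], X at p[2]=q[2], K at p[3]=q[3], K at p[4]=q[4], M at p[6]=q[7], Y at p[7]=q[8], Y at p[8]=q[9], M at p[9]=q[10]; all 8 characters appear in both, in order. Since dp[9][11] = 8, nothing longer is possible.

8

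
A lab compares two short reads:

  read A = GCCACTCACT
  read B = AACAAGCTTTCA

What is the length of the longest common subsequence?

6

Pick C at read A[2]=read B[3], A at read A[4]=read B[5], C at read A[5]=read B[7], T at read A[6]=read B[10], C at read A[7]=read B[11], A at read A[8]=read B[12]; all 6 bases appear in both, in order, and the DP table's final entry dp[10][12] is also 6, so no common subsequence is longer.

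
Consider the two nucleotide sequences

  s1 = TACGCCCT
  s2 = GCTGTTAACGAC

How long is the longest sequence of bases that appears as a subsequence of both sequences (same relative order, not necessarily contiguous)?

5

Match T (s1 #1, s2 #6) → A (s1 #2, s2 #8) → C (s1 #3, s2 #9) → G (s1 #4, s2 #10) → C (s1 #7, s2 #12) — 5 bases in the same relative order in both. Since dp[8][12] = 5, nothing longer is possible.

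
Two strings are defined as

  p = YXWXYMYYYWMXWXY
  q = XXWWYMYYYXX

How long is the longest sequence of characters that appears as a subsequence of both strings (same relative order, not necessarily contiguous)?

Taking X [2,2], W [3,4], Y [5,5], M [6,6], Y [7,7], Y [8,8], Y [9,9], X [12,10], X [14,11] gives a common subsequence of length 9. The LCS DP gives dp[15][11] = 9, so this is optimal.

9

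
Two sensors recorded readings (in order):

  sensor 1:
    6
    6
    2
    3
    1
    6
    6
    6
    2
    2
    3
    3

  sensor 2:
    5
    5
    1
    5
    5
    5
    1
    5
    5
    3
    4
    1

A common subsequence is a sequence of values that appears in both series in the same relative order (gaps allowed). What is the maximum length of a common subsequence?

2

Match 3 (sensor 1 #4, sensor 2 #10) → 1 (sensor 1 #5, sensor 2 #12) — 2 values in the same relative order in both. The LCS DP gives dp[12][12] = 2, so this is optimal.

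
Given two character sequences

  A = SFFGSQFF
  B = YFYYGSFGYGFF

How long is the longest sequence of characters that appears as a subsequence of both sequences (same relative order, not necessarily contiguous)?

5

Let dp[i][j] be the LCS length of the first i characters of A and the first j characters of B. dp[i][j] = dp[i-1][j-1]+1 when the i-th and j-th characters match, else max(dp[i-1][j], dp[i][j-1]).
    ·  Y  F  Y  Y  G  S  F  G  Y  G  F  F
 ·  0  0  0  0  0  0  0  0  0  0  0  0  0
 S  0  0  0  0  0  0  1  1  1  1  1  1  1
 F  0  0  1  1  1  1  1  2  2  2  2  2  2
 F  0  0  1  1  1  1  1  2  2  2  2  3  3
 G  0  0  1  1  1  2  2  2  3  3  3  3  3
 S  0  0  1  1  1  2  3  3  3  3  3  3  3
 Q  0  0  1  1  1  2  3  3  3  3  3  3  3
 F  0  0  1  1  1  2  3  4  4  4  4  4  4
 F  0  0  1  1  1  2  3  4  4  4  4  5  5
dp[8][12] = 5. One LCS (by backtracking along matches): SFGFF.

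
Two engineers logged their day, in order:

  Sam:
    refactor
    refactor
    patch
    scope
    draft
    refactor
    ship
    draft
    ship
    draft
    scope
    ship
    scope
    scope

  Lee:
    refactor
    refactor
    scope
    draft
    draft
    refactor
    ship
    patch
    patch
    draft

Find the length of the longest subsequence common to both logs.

Match refactor at Sam[1]=Lee[1]; then refactor at Sam[2]=Lee[2]; then scope at Sam[4]=Lee[3]; then draft at Sam[5]=Lee[5]; then refactor at Sam[6]=Lee[6]; then ship at Sam[7]=Lee[7]; then draft at Sam[10]=Lee[10] — 7 tasks in the same relative order in both. dp[14][10] = 7 confirms this is the maximum.

7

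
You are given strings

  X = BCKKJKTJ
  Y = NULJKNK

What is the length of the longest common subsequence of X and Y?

Let dp[i][j] be the LCS length of the first i characters of X and the first j characters of Y. dp[i][j] = dp[i-1][j-1]+1 when the i-th and j-th characters match, else max(dp[i-1][j], dp[i][j-1]).
    ·  N  U  L  J  K  N  K
 ·  0  0  0  0  0  0  0  0
 B  0  0  0  0  0  0  0  0
 C  0  0  0  0  0  0  0  0
 K  0  0  0  0  0  1  1  1
 K  0  0  0  0  0  1  1  2
 J  0  0  0  0  1  1  1  2
 K  0  0  0  0  1  2  2  2
 T  0  0  0  0  1  2  2  2
 J  0  0  0  0  1  2  2  2
dp[8][7] = 2. One LCS (by backtracking along matches): KK.

2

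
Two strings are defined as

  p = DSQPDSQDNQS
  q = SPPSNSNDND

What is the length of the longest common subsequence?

Pick S [2,1], then P [4,3], then S [6,6], then D [8,8], then N [9,9]; all 5 characters appear in both, in order. The LCS DP gives dp[11][10] = 5, so this is optimal.

5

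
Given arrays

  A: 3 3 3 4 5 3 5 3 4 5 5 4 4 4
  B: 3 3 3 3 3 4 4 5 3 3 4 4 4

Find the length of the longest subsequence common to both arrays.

10

One common subsequence of length 10: 3 at A[1]=B[3], then 3 at A[2]=B[4], then 3 at A[3]=B[5], then 4 at A[4]=B[7], then 5 at A[5]=B[8], then 3 at A[6]=B[9], then 3 at A[8]=B[10], then 4 at A[12]=B[11], then 4 at A[13]=B[12], then 4 at A[14]=B[13]. dp[14][13] = 10 confirms this is the maximum.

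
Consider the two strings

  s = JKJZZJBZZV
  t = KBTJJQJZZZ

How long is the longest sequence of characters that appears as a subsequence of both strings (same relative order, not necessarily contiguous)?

5

Taking J (s #1, t #5); then J (s #3, t #7); then Z (s #5, t #8); then Z (s #8, t #9); then Z (s #9, t #10) gives a common subsequence of length 5, and the DP table's final entry dp[10][10] is also 5, so no common subsequence is longer.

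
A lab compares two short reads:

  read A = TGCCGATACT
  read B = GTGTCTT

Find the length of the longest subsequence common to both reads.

Let dp[i][j] be the LCS length of the first i bases of read A and the first j bases of read B. dp[i][j] = dp[i-1][j-1]+1 when the i-th and j-th bases match, else max(dp[i-1][j], dp[i][j-1]).
    ·  G  T  G  T  C  T  T
 ·  0  0  0  0  0  0  0  0
 T  0  0  1  1  1  1  1  1
 G  0  1  1  2  2  2  2  2
 C  0  1  1  2  2  3  3  3
 C  0  1  1  2  2  3  3  3
 G  0  1  1  2  2  3  3  3
 A  0  1  1  2  2  3  3  3
 T  0  1  2  2  3  3  4  4
 A  0  1  2  2  3  3  4  4
 C  0  1  2  2  3  4  4  4
 T  0  1  2  2  3  4  5  5
dp[10][7] = 5. One LCS (by backtracking along matches): TGCTT.

5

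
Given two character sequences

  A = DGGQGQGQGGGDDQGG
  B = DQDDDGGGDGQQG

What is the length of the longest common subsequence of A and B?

Match D at A[1]=B[5], G at A[2]=B[6], G at A[3]=B[7], G at A[5]=B[8], G at A[7]=B[10], Q at A[8]=B[11], Q at A[14]=B[12], G at A[16]=B[13] — 8 characters in the same relative order in both. The LCS DP gives dp[16][13] = 8, so this is optimal.

8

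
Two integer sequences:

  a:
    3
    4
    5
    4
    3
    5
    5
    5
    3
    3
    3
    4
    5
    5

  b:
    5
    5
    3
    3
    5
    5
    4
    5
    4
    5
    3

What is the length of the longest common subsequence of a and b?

One common subsequence of length 7: 3 (a #1, b #3); then 3 (a #5, b #4); then 5 (a #6, b #5); then 5 (a #7, b #6); then 5 (a #8, b #8); then 4 (a #12, b #9); then 5 (a #13, b #10). dp[14][11] = 7 confirms this is the maximum.

7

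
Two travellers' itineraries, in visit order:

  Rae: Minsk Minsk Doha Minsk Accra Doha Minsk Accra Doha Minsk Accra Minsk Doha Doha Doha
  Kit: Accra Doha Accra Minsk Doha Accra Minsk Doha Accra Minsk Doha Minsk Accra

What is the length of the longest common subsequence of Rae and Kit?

8

Taking Minsk (Rae #1, Kit #4) → Minsk (Rae #2, Kit #7) → Doha (Rae #3, Kit #8) → Accra (Rae #5, Kit #9) → Minsk (Rae #7, Kit #10) → Doha (Rae #9, Kit #11) → Minsk (Rae #10, Kit #12) → Accra (Rae #11, Kit #13) gives a common subsequence of length 8. Since dp[15][13] = 8, nothing longer is possible.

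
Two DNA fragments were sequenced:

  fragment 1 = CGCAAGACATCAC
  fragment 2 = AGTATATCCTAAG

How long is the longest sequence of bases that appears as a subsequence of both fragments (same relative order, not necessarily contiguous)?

Taking A [5,1], then G [6,2], then A [7,4], then A [9,6], then T [10,7], then C [11,9], then A [12,12] gives a common subsequence of length 7. dp[13][13] = 7 confirms this is the maximum.

7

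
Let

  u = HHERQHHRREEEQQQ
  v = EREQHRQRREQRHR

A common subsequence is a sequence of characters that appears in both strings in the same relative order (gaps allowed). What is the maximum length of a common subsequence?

Pick E [3,1] → R [4,2] → Q [5,4] → H [6,5] → R [8,8] → R [9,9] → E [12,10] → Q [13,11]; all 8 characters appear in both, in order. The LCS DP gives dp[15][14] = 8, so this is optimal.

8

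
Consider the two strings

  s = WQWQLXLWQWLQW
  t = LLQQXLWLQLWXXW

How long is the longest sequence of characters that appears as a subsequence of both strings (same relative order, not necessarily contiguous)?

8

One common subsequence of length 8: Q at s[2]=t[3] → Q at s[4]=t[4] → X at s[6]=t[5] → L at s[7]=t[6] → W at s[8]=t[7] → Q at s[9]=t[9] → W at s[10]=t[11] → W at s[13]=t[14], and the DP table's final entry dp[13][14] is also 8, so no common subsequence is longer.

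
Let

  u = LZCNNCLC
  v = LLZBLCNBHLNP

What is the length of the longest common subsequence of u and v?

5

Taking L [1,2], Z [2,3], C [3,6], N [4,7], N [5,11] gives a common subsequence of length 5. dp[8][12] = 5 confirms this is the maximum.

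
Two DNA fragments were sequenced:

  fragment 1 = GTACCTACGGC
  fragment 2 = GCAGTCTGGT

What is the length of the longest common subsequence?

Pick G [1,4], then T [2,5], then C [5,6], then T [6,7], then G [9,8], then G [10,9]; all 6 bases appear in both, in order. The LCS DP gives dp[11][10] = 6, so this is optimal.

6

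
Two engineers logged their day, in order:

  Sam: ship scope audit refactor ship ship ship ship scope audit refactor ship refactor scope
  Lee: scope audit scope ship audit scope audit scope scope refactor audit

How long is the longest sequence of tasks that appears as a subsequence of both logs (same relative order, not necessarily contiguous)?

6

Taking scope at Sam[2]=Lee[1]; then audit at Sam[3]=Lee[2]; then ship at Sam[5]=Lee[4]; then scope at Sam[9]=Lee[6]; then audit at Sam[10]=Lee[7]; then refactor at Sam[11]=Lee[10] gives a common subsequence of length 6. The LCS DP gives dp[14][11] = 6, so this is optimal.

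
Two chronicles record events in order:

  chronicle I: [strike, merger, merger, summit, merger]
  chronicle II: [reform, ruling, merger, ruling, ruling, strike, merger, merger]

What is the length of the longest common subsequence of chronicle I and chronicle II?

3

Taking strike (chronicle I #1, chronicle II #6); then merger (chronicle I #3, chronicle II #7); then merger (chronicle I #5, chronicle II #8) gives a common subsequence of length 3. The LCS DP gives dp[5][8] = 3, so this is optimal.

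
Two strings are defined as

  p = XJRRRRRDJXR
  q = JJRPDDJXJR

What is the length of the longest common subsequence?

6

Match J [2,2], R [3,3], D [8,6], J [9,7], X [10,8], R [11,10] — 6 characters in the same relative order in both. The LCS DP gives dp[11][10] = 6, so this is optimal.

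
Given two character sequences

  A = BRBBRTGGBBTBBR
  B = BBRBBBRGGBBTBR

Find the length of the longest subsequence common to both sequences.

One common subsequence of length 12: B [1,2], then R [2,3], then B [3,5], then B [4,6], then R [5,7], then G [7,8], then G [8,9], then B [9,10], then B [10,11], then T [11,12], then B [13,13], then R [14,14]. Since dp[14][14] = 12, nothing longer is possible.

12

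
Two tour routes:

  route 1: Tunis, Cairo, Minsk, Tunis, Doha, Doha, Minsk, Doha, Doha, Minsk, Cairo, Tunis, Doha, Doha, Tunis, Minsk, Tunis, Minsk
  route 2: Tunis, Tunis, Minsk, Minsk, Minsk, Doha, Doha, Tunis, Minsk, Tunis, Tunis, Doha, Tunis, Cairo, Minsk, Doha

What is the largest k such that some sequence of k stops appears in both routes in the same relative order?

10

Match Tunis [1,2], then Minsk [3,4], then Minsk [7,5], then Doha [8,6], then Doha [9,7], then Minsk [10,9], then Tunis [12,11], then Doha [14,12], then Tunis [15,13], then Minsk [16,15] — 10 stops in the same relative order in both, and the DP table's final entry dp[18][16] is also 10, so no common subsequence is longer.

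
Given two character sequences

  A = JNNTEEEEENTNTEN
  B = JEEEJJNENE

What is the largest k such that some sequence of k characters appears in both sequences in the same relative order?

Taking J at A[1]=B[1]; then E at A[5]=B[2]; then E at A[6]=B[3]; then E at A[7]=B[4]; then E at A[9]=B[8]; then N at A[12]=B[9]; then E at A[14]=B[10] gives a common subsequence of length 7. The LCS DP gives dp[15][10] = 7, so this is optimal.

7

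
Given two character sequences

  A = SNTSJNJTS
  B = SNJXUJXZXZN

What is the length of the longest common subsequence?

4

Let dp[i][j] be the LCS length of the first i characters of A and the first j characters of B. dp[i][j] = dp[i-1][j-1]+1 when the i-th and j-th characters match, else max(dp[i-1][j], dp[i][j-1]).
    ·  S  N  J  X  U  J  X  Z  X  Z  N
 ·  0  0  0  0  0  0  0  0  0  0  0  0
 S  0  1  1  1  1  1  1  1  1  1  1  1
 N  0  1  2  2  2  2  2  2  2  2  2  2
 T  0  1  2  2  2  2  2  2  2  2  2  2
 S  0  1  2  2  2  2  2  2  2  2  2  2
 J  0  1  2  3  3  3  3  3  3  3  3  3
 N  0  1  2  3  3  3  3  3  3  3  3  4
 J  0  1  2  3  3  3  4  4  4  4  4  4
 T  0  1  2  3  3  3  4  4  4  4  4  4
 S  0  1  2  3  3  3  4  4  4  4  4  4
dp[9][11] = 4. One LCS (by backtracking along matches): SNJN.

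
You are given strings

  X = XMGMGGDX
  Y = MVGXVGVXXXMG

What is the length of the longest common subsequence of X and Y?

Let dp[i][j] be the LCS length of the first i characters of X and the first j characters of Y. dp[i][j] = dp[i-1][j-1]+1 when the i-th and j-th characters match, else max(dp[i-1][j], dp[i][j-1]).
    ·  M  V  G  X  V  G  V  X  X  X  M  G
 ·  0  0  0  0  0  0  0  0  0  0  0  0  0
 X  0  0  0  0  1  1  1  1  1  1  1  1  1
 M  0  1  1  1  1  1  1  1  1  1  1  2  2
 G  0  1  1  2  2  2  2  2  2  2  2  2  3
 M  0  1  1  2  2  2  2  2  2  2  2  3  3
 G  0  1  1  2  2  2  3  3  3  3  3  3  4
 G  0  1  1  2  2  2  3  3  3  3  3  3  4
 D  0  1  1  2  2  2  3  3  3  3  3  3  4
 X  0  1  1  2  3  3  3  3  4  4  4  4  4
dp[8][12] = 4. One LCS (by backtracking along matches): XGMG.

4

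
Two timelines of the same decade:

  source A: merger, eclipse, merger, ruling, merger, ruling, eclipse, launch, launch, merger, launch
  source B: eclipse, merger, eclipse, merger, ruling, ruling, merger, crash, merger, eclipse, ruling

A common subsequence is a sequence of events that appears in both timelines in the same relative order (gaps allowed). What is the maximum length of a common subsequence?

One common subsequence of length 6: merger [1,2]; then eclipse [2,3]; then merger [3,4]; then ruling [4,6]; then merger [5,9]; then ruling [6,11]. The LCS DP gives dp[11][11] = 6, so this is optimal.

6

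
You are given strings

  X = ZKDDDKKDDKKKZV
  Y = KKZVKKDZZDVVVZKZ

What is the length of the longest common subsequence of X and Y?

Taking Z at X[1]=Y[3], then K at X[6]=Y[5], then K at X[7]=Y[6], then D at X[8]=Y[7], then D at X[9]=Y[10], then K at X[12]=Y[15], then Z at X[13]=Y[16] gives a common subsequence of length 7, and the DP table's final entry dp[14][16] is also 7, so no common subsequence is longer.

7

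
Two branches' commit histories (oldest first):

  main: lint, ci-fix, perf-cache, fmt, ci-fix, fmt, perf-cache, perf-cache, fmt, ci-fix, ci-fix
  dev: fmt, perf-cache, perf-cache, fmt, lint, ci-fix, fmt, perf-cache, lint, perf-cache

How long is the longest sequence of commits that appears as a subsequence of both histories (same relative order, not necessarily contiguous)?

Match perf-cache (main #3, dev #3); then fmt (main #4, dev #4); then ci-fix (main #5, dev #6); then fmt (main #6, dev #7); then perf-cache (main #7, dev #8); then perf-cache (main #8, dev #10) — 6 commits in the same relative order in both, and the DP table's final entry dp[11][10] is also 6, so no common subsequence is longer.

6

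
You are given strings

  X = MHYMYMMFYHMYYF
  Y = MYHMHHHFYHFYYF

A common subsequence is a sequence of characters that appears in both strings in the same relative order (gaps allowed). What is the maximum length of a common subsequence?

Pick M (X #1, Y #1); then H (X #2, Y #3); then M (X #4, Y #4); then F (X #8, Y #8); then Y (X #9, Y #9); then H (X #10, Y #10); then Y (X #12, Y #12); then Y (X #13, Y #13); then F (X #14, Y #14); all 9 characters appear in both, in order, and the DP table's final entry dp[14][14] is also 9, so no common subsequence is longer.

9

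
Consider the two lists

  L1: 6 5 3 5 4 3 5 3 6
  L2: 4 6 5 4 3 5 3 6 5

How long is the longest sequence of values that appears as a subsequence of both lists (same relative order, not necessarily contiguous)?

7

Let dp[i][j] be the LCS length of the first i values of L1 and the first j values of L2. dp[i][j] = dp[i-1][j-1]+1 when the i-th and j-th values match, else max(dp[i-1][j], dp[i][j-1]).
    ·  4  6  5  4  3  5  3  6  5
 ·  0  0  0  0  0  0  0  0  0  0
 6  0  0  1  1  1  1  1  1  1  1
 5  0  0  1  2  2  2  2  2  2  2
 3  0  0  1  2  2  3  3  3  3  3
 5  0  0  1  2  2  3  4  4  4  4
 4  0  1  1  2  3  3  4  4  4  4
 3  0  1  1  2  3  4  4  5  5  5
 5  0  1  1  2  3  4  5  5  5  6
 3  0  1  1  2  3  4  5  6  6  6
 6  0  1  2  2  3  4  5  6  7  7
dp[9][9] = 7. One LCS (by backtracking along matches): 6, 5, 4, 3, 5, 3, 6.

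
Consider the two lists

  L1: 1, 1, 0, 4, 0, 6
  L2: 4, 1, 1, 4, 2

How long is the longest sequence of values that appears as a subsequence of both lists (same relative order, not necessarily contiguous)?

3

One common subsequence of length 3: 1 at L1[1]=L2[2], then 1 at L1[2]=L2[3], then 4 at L1[4]=L2[4]. Since dp[6][5] = 3, nothing longer is possible.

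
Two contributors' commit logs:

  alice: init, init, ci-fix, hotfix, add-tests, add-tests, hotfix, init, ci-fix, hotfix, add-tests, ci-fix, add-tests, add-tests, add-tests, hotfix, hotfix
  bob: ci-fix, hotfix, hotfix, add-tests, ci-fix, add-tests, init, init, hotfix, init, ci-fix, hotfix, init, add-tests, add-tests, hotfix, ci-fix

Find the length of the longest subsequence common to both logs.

Match ci-fix (alice #3, bob #1), then hotfix (alice #4, bob #3), then add-tests (alice #5, bob #4), then add-tests (alice #6, bob #6), then hotfix (alice #7, bob #9), then init (alice #8, bob #10), then ci-fix (alice #9, bob #11), then hotfix (alice #10, bob #12), then add-tests (alice #14, bob #14), then add-tests (alice #15, bob #15), then hotfix (alice #16, bob #16) — 11 commits in the same relative order in both. dp[17][17] = 11 confirms this is the maximum.

11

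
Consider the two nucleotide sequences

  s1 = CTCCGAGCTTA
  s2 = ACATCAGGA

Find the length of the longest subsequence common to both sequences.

Pick C (s1 #1, s2 #2) → T (s1 #2, s2 #4) → C (s1 #3, s2 #5) → G (s1 #5, s2 #7) → G (s1 #7, s2 #8) → A (s1 #11, s2 #9); all 6 bases appear in both, in order. The LCS DP gives dp[11][9] = 6, so this is optimal.

6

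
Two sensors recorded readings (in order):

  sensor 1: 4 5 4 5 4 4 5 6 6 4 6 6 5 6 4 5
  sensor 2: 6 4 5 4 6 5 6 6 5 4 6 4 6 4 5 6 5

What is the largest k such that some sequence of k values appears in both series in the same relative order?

12

Pick 4 (sensor 1 #1, sensor 2 #2), then 5 (sensor 1 #2, sensor 2 #3), then 4 (sensor 1 #3, sensor 2 #4), then 5 (sensor 1 #7, sensor 2 #6), then 6 (sensor 1 #8, sensor 2 #7), then 6 (sensor 1 #9, sensor 2 #8), then 4 (sensor 1 #10, sensor 2 #10), then 6 (sensor 1 #11, sensor 2 #11), then 6 (sensor 1 #12, sensor 2 #13), then 5 (sensor 1 #13, sensor 2 #15), then 6 (sensor 1 #14, sensor 2 #16), then 5 (sensor 1 #16, sensor 2 #17); all 12 values appear in both, in order. dp[16][17] = 12 confirms this is the maximum.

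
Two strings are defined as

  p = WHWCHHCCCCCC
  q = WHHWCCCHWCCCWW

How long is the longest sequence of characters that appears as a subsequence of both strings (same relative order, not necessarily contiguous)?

Pick W at p[1]=q[1]; then H at p[2]=q[3]; then W at p[3]=q[4]; then C at p[4]=q[5]; then C at p[7]=q[6]; then C at p[8]=q[7]; then C at p[9]=q[10]; then C at p[10]=q[11]; then C at p[11]=q[12]; all 9 characters appear in both, in order. Since dp[12][14] = 9, nothing longer is possible.

9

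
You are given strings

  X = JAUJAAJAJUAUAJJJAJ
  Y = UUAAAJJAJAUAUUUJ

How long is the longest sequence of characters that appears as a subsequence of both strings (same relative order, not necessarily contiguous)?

10

Pick A (X #2, Y #3) → A (X #5, Y #4) → A (X #6, Y #5) → J (X #7, Y #7) → A (X #8, Y #8) → J (X #9, Y #9) → U (X #10, Y #11) → A (X #11, Y #12) → U (X #12, Y #15) → J (X #18, Y #16); all 10 characters appear in both, in order. The LCS DP gives dp[18][16] = 10, so this is optimal.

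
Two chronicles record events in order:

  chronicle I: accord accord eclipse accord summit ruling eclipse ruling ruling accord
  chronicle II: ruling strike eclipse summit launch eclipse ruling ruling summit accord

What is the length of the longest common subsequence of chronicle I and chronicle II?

Pick eclipse at chronicle I[3]=chronicle II[3] → summit at chronicle I[5]=chronicle II[4] → eclipse at chronicle I[7]=chronicle II[6] → ruling at chronicle I[8]=chronicle II[7] → ruling at chronicle I[9]=chronicle II[8] → accord at chronicle I[10]=chronicle II[10]; all 6 events appear in both, in order. dp[10][10] = 6 confirms this is the maximum.

6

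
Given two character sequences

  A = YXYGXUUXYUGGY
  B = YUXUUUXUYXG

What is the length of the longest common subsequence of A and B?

Let dp[i][j] be the LCS length of the first i characters of A and the first j characters of B. dp[i][j] = dp[i-1][j-1]+1 when the i-th and j-th characters match, else max(dp[i-1][j], dp[i][j-1]).
    ·  Y  U  X  U  U  U  X  U  Y  X  G
 ·  0  0  0  0  0  0  0  0  0  0  0  0
 Y  0  1  1  1  1  1  1  1  1  1  1  1
 X  0  1  1  2  2  2  2  2  2  2  2  2
 Y  0  1  1  2  2  2  2  2  2  3  3  3
 G  0  1  1  2  2  2  2  2  2  3  3  4
 X  0  1  1  2  2  2  2  3  3  3  4  4
 U  0  1  2  2  3  3  3  3  4  4  4  4
 U  0  1  2  2  3  4  4  4  4  4  4  4
 X  0  1  2  3  3  4  4  5  5  5  5  5
 Y  0  1  2  3  3  4  4  5  5  6  6  6
 U  0  1  2  3  4  4  5  5  6  6  6  6
 G  0  1  2  3  4  4  5  5  6  6  6  7
 G  0  1  2  3  4  4  5  5  6  6  6  7
 Y  0  1  2  3  4  4  5  5  6  7  7  7
dp[13][11] = 7. One LCS (by backtracking along matches): YXUUXYG.

7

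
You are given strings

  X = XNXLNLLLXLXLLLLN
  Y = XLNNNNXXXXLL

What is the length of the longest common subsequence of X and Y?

Taking X at X[1]=Y[1]; then N at X[2]=Y[6]; then X at X[3]=Y[8]; then X at X[9]=Y[9]; then X at X[11]=Y[10]; then L at X[14]=Y[11]; then L at X[15]=Y[12] gives a common subsequence of length 7. The LCS DP gives dp[16][12] = 7, so this is optimal.

7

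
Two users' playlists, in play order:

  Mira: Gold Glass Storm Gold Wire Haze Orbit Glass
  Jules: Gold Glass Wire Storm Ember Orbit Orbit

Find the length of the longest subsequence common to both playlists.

4

Match Gold [1,1]; then Glass [2,2]; then Storm [3,4]; then Orbit [7,7] — 4 songs in the same relative order in both. dp[8][7] = 4 confirms this is the maximum.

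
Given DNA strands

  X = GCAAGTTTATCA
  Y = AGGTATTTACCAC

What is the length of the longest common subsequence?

8

Pick G (X #1, Y #3), A (X #4, Y #5), T (X #6, Y #6), T (X #7, Y #7), T (X #8, Y #8), A (X #9, Y #9), C (X #11, Y #11), A (X #12, Y #12); all 8 bases appear in both, in order. dp[12][13] = 8 confirms this is the maximum.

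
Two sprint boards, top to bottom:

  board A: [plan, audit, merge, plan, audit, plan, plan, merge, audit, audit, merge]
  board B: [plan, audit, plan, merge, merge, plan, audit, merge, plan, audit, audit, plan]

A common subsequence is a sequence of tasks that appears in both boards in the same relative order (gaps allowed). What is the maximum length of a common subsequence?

Match plan [1,1], audit [2,2], merge [3,5], plan [4,6], audit [5,7], plan [7,9], audit [9,10], audit [10,11] — 8 tasks in the same relative order in both. dp[11][12] = 8 confirms this is the maximum.

8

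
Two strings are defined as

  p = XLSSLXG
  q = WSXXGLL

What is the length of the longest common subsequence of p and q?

One common subsequence of length 3: X at p[1]=q[4], then L at p[2]=q[6], then L at p[5]=q[7], and the DP table's final entry dp[7][7] is also 3, so no common subsequence is longer.

3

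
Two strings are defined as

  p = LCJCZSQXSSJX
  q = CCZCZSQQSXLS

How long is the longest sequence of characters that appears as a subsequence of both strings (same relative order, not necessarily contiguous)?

Let dp[i][j] be the LCS length of the first i characters of p and the first j characters of q. dp[i][j] = dp[i-1][j-1]+1 when the i-th and j-th characters match, else max(dp[i-1][j], dp[i][j-1]).
    ·  C  C  Z  C  Z  S  Q  Q  S  X  L  S
 ·  0  0  0  0  0  0  0  0  0  0  0  0  0
 L  0  0  0  0  0  0  0  0  0  0  0  1  1
 C  0  1  1  1  1  1  1  1  1  1  1  1  1
 J  0  1  1  1  1  1  1  1  1  1  1  1  1
 C  0  1  2  2  2  2  2  2  2  2  2  2  2
 Z  0  1  2  3  3  3  3  3  3  3  3  3  3
 S  0  1  2  3  3  3  4  4  4  4  4  4  4
 Q  0  1  2  3  3  3  4  5  5  5  5  5  5
 X  0  1  2  3  3  3  4  5  5  5  6  6  6
 S  0  1  2  3  3  3  4  5  5  6  6  6  7
 S  0  1  2  3  3  3  4  5  5  6  6  6  7
 J  0  1  2  3  3  3  4  5  5  6  6  6  7
 X  0  1  2  3  3  3  4  5  5  6  7  7  7
dp[12][12] = 7. One LCS (by backtracking along matches): CCZSQXS.

7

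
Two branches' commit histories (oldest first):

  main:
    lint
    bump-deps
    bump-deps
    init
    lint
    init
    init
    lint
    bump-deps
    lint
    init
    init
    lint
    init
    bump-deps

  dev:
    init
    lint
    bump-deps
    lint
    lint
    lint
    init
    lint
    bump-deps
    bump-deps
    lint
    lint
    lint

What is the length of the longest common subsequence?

8

Taking lint [1,2]; then bump-deps [2,3]; then lint [5,6]; then init [7,7]; then lint [8,8]; then bump-deps [9,10]; then lint [10,12]; then lint [13,13] gives a common subsequence of length 8. The LCS DP gives dp[15][13] = 8, so this is optimal.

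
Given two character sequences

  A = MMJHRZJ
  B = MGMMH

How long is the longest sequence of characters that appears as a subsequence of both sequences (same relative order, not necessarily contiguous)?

Pick M (A #1, B #3), M (A #2, B #4), H (A #4, B #5); all 3 characters appear in both, in order, and the DP table's final entry dp[7][5] is also 3, so no common subsequence is longer.

3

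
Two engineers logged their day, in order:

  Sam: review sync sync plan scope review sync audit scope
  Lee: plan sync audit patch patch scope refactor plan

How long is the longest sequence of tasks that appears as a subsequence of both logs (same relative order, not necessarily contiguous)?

4

One common subsequence of length 4: plan at Sam[4]=Lee[1]; then sync at Sam[7]=Lee[2]; then audit at Sam[8]=Lee[3]; then scope at Sam[9]=Lee[6], and the DP table's final entry dp[9][8] is also 4, so no common subsequence is longer.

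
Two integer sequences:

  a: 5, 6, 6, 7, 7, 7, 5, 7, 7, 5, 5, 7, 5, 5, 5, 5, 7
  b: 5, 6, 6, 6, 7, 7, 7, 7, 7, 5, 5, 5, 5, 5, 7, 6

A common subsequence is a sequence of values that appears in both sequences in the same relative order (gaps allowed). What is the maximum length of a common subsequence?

One common subsequence of length 14: 5 at a[1]=b[1] → 6 at a[2]=b[3] → 6 at a[3]=b[4] → 7 at a[4]=b[5] → 7 at a[5]=b[6] → 7 at a[6]=b[7] → 7 at a[8]=b[8] → 7 at a[9]=b[9] → 5 at a[11]=b[10] → 5 at a[13]=b[11] → 5 at a[14]=b[12] → 5 at a[15]=b[13] → 5 at a[16]=b[14] → 7 at a[17]=b[15]. dp[17][16] = 14 confirms this is the maximum.

14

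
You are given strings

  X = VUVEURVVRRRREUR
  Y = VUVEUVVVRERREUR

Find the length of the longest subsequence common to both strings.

Pick V [1,1]; then U [2,2]; then V [3,3]; then E [4,4]; then U [5,5]; then V [7,7]; then V [8,8]; then R [9,9]; then R [11,11]; then R [12,12]; then E [13,13]; then U [14,14]; then R [15,15]; all 13 characters appear in both, in order. Since dp[15][15] = 13, nothing longer is possible.

13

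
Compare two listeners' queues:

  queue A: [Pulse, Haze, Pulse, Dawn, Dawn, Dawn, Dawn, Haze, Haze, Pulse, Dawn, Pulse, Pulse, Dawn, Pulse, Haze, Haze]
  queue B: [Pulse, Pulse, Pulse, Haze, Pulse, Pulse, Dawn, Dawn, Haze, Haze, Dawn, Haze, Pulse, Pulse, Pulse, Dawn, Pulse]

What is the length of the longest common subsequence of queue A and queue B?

12

Pick Pulse (queue A #1, queue B #3), Haze (queue A #2, queue B #4), Pulse (queue A #3, queue B #6), Dawn (queue A #4, queue B #7), Dawn (queue A #5, queue B #8), Dawn (queue A #7, queue B #11), Haze (queue A #9, queue B #12), Pulse (queue A #10, queue B #13), Pulse (queue A #12, queue B #14), Pulse (queue A #13, queue B #15), Dawn (queue A #14, queue B #16), Pulse (queue A #15, queue B #17); all 12 songs appear in both, in order. Since dp[17][17] = 12, nothing longer is possible.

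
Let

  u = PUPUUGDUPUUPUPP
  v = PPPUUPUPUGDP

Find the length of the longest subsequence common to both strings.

Match P (u #1, v #2), then P (u #3, v #3), then U (u #5, v #4), then U (u #8, v #5), then P (u #9, v #6), then U (u #11, v #7), then P (u #12, v #8), then U (u #13, v #9), then P (u #15, v #12) — 9 characters in the same relative order in both. dp[15][12] = 9 confirms this is the maximum.

9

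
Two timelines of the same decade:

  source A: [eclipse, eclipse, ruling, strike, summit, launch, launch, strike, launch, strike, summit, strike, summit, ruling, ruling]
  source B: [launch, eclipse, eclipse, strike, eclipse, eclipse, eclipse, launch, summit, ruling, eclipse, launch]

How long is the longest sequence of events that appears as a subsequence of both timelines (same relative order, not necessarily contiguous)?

6

One common subsequence of length 6: eclipse [1,2], then eclipse [2,3], then strike [4,4], then launch [9,8], then summit [13,9], then ruling [14,10]. The LCS DP gives dp[15][12] = 6, so this is optimal.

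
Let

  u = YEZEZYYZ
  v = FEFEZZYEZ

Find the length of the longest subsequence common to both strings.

Match E at u[2]=v[4], Z at u[3]=v[5], Z at u[5]=v[6], Y at u[6]=v[7], Z at u[8]=v[9] — 5 characters in the same relative order in both. The LCS DP gives dp[8][9] = 5, so this is optimal.

5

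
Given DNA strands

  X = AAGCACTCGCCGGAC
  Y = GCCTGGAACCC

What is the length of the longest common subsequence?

8

Match G at X[3]=Y[1], C at X[4]=Y[2], C at X[6]=Y[3], T at X[7]=Y[4], G at X[9]=Y[6], C at X[10]=Y[9], C at X[11]=Y[10], C at X[15]=Y[11] — 8 bases in the same relative order in both, and the DP table's final entry dp[15][11] is also 8, so no common subsequence is longer.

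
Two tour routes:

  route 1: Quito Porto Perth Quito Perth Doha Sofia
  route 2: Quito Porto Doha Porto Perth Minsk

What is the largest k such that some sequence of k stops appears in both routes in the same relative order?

Pick Quito at route 1[1]=route 2[1] → Porto at route 1[2]=route 2[4] → Perth at route 1[3]=route 2[5]; all 3 stops appear in both, in order. dp[7][6] = 3 confirms this is the maximum.

3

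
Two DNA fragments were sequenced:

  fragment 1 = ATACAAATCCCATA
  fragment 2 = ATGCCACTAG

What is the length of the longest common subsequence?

7

Let dp[i][j] be the LCS length of the first i bases of fragment 1 and the first j bases of fragment 2. dp[i][j] = dp[i-1][j-1]+1 when the i-th and j-th bases match, else max(dp[i-1][j], dp[i][j-1]).
    ·  A  T  G  C  C  A  C  T  A  G
 ·  0  0  0  0  0  0  0  0  0  0  0
 A  0  1  1  1  1  1  1  1  1  1  1
 T  0  1  2  2  2  2  2  2  2  2  2
 A  0  1  2  2  2  2  3  3  3  3  3
 C  0  1  2  2  3  3  3  4  4  4  4
 A  0  1  2  2  3  3  4  4  4  5  5
 A  0  1  2  2  3  3  4  4  4  5  5
 A  0  1  2  2  3  3  4  4  4  5  5
 T  0  1  2  2  3  3  4  4  5  5  5
 C  0  1  2  2  3  4  4  5  5  5  5
 C  0  1  2  2  3  4  4  5  5  5  5
 C  0  1  2  2  3  4  4  5  5  5  5
 A  0  1  2  2  3  4  5  5  5  6  6
 T  0  1  2  2  3  4  5  5  6  6  6
 A  0  1  2  2  3  4  5  5  6  7  7
dp[14][10] = 7. One LCS (by backtracking along matches): ATCACTA.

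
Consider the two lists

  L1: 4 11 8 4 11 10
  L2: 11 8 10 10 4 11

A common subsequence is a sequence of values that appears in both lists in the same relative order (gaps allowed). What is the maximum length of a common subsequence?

4

Pick 11 [2,1]; then 8 [3,2]; then 4 [4,5]; then 11 [5,6]; all 4 values appear in both, in order. Since dp[6][6] = 4, nothing longer is possible.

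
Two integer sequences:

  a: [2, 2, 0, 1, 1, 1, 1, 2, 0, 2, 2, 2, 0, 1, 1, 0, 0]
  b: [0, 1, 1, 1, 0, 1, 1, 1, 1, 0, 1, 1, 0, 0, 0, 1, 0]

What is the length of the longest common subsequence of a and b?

Match 0 [3,5], 1 [4,6], 1 [5,7], 1 [6,8], 1 [7,9], 0 [13,10], 1 [14,11], 1 [15,12], 0 [16,15], 0 [17,17] — 10 values in the same relative order in both, and the DP table's final entry dp[17][17] is also 10, so no common subsequence is longer.

10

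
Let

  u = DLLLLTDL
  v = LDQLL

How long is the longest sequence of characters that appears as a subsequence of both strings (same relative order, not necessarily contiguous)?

Let dp[i][j] be the LCS length of the first i characters of u and the first j characters of v. dp[i][j] = dp[i-1][j-1]+1 when the i-th and j-th characters match, else max(dp[i-1][j], dp[i][j-1]).
    ·  L  D  Q  L  L
 ·  0  0  0  0  0  0
 D  0  0  1  1  1  1
 L  0  1  1  1  2  2
 L  0  1  1  1  2  3
 L  0  1  1  1  2  3
 L  0  1  1  1  2  3
 T  0  1  1  1  2  3
 D  0  1  2  2  2  3
 L  0  1  2  2  3  3
dp[8][5] = 3. One LCS (by backtracking along matches): DLL.

3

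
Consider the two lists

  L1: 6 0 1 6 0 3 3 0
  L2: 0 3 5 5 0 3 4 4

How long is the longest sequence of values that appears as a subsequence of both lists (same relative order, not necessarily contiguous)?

3

Let dp[i][j] be the LCS length of the first i values of L1 and the first j values of L2. dp[i][j] = dp[i-1][j-1]+1 when the i-th and j-th values match, else max(dp[i-1][j], dp[i][j-1]).
    ·  0  3  5  5  0  3  4  4
 ·  0  0  0  0  0  0  0  0  0
 6  0  0  0  0  0  0  0  0  0
 0  0  1  1  1  1  1  1  1  1
 1  0  1  1  1  1  1  1  1  1
 6  0  1  1  1  1  1  1  1  1
 0  0  1  1  1  1  2  2  2  2
 3  0  1  2  2  2  2  3  3  3
 3  0  1  2  2  2  2  3  3  3
 0  0  1  2  2  2  3  3  3  3
dp[8][8] = 3. One LCS (by backtracking along matches): 0, 0, 3.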